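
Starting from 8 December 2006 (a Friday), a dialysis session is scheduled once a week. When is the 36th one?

10 August 2007

The 36th occurrence is 35 intervals after the first: 35 × 7 = 245 days after 8 December 2006.
December has 31 days — 23 days to the end of December leaves 222.
January has 31 days (191 left).
February has 28 days (163 left).
March has 31 days (132 left).
April has 30 days (102 left).
May has 31 days (71 left).
June has 30 days (41 left).
July has 31 days (10 left).
10 days into August → 10 August 2007.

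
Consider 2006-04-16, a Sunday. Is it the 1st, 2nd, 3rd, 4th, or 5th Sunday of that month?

3rd

Day 16 falls in week ⌈16/7⌉ of the month.
Days 1–7 hold the 1st Sunday, 8–14 the 2nd, 15–21 the 3rd, 22–28 the 4th, 29–31 the 5th.
16 is in the range for the 3rd.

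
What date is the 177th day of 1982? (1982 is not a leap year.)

January has 31 days (177 − 31 = 146 remain).
February has 28 days (146 − 28 = 118 remain).
March has 31 days (118 − 31 = 87 remain).
April has 30 days (87 − 30 = 57 remain).
May has 31 days (57 − 31 = 26 remain).
26 into June → June 26.

1982-06-26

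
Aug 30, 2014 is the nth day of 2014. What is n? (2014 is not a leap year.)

Days in months before Aug: 31 + 28 + 31 + 30 + 31 + 30 + 31 = 212.
Plus 30 days into Aug → day 242.

242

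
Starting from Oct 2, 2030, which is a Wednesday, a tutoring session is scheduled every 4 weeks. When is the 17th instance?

The 17th occurrence is 16 intervals after the first: 16 × 28 = 448 days after Oct 2, 2030.
Oct has 31 days — 29 days to the end of Oct leaves 419.
From end of Oct to end of 2030 is 61 days (358 left).
Jan has 31 days (327 left).
Feb has 28 days (299 left).
Mar has 31 days (268 left).
Apr has 30 days (238 left).
May has 31 days (207 left).
Jun has 30 days (177 left).
Jul has 31 days (146 left).
Aug has 31 days (115 left).
Sep has 30 days (85 left).
Oct has 31 days (54 left).
Nov has 30 days (24 left).
24 days into Dec → Dec 24, 2031.

Dec 24, 2031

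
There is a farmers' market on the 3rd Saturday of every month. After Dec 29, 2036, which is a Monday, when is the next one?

Jan 17, 2037

Dec 2036 starts on a Monday; its first Saturday is the 6th, so the 3rd Saturday is the 20th — Dec 20, 2036.
That is not after Dec 29, 2036, so look at Jan 2037.
Jan 2037 starts on a Thursday; its first Saturday is the 3rd, so the 3rd Saturday is the 17th — Jan 17, 2037.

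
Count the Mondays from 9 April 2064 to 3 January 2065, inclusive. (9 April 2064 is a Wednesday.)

9 April 2064 is a Wednesday; the first Monday on or after it is 14 April 2064 (5 days later).
From 14 April 2064 to 3 January 2065: 16 + 31 + 30 + 31 + 31 + 30 + 31 + 30 + 31 + 3 = 264 days (rest of April, May, June, July, August, September, October, November, December, January).
264 ÷ 7 = 37 full weeks with remainder 5, so 37 more Mondays after the first → 38.

38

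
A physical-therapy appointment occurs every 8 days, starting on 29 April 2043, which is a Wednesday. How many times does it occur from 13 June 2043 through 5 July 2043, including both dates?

3

Occurrences land 8·i days after 29 April 2043 for i = 0, 1, 2, …
13 June 2043 is 45 days after the start; 45 ÷ 8 = 5 remainder 5; since the remainder is 5, round up to i = 6. First occurrence in the window: #7 on 16 June 2043 (6×8 = 48 days in).
5 July 2043 is 67 days after the start; 67 ÷ 8 = 8 remainder 3. Last occurrence in the window: #9 on 2 July 2043.
Occurrences #7 through #9: 3 in total.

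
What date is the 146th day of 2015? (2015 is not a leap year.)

January has 31 days (146 − 31 = 115 remain).
February has 28 days (115 − 28 = 87 remain).
March has 31 days (87 − 31 = 56 remain).
April has 30 days (56 − 30 = 26 remain).
26 into May → May 26.

2015-05-26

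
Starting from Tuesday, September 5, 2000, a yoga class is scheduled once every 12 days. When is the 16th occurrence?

March 4, 2001

The 16th occurrence is 15 intervals after the first: 15 × 12 = 180 days after September 5, 2000.
September has 30 days — 25 days to the end of September leaves 155.
October has 31 days (124 left).
November has 30 days (94 left).
December has 31 days (63 left).
January has 31 days (32 left).
February has 28 days (4 left).
4 days into March → March 4, 2001.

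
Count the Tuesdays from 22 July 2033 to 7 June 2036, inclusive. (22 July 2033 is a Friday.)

150

22 July 2033 is a Friday; the first Tuesday on or after it is 26 July 2033 (4 days later).
From 26 July 2033 to 7 June 2036: 158 + 365 + 365 + 159 = 1047 days (rest of 2033, 2034, 2035, to 7 June 2036 in 2036).
1047 ÷ 7 = 149 full weeks with remainder 4, so 149 more Tuesdays after the first → 150.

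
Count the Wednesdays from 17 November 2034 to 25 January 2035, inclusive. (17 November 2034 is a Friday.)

10

17 November 2034 is a Friday; the first Wednesday on or after it is 22 November 2034 (5 days later).
From 22 November 2034 to 25 January 2035: 8 + 31 + 25 = 64 days (rest of November, December, January).
64 ÷ 7 = 9 full weeks with remainder 1, so 9 more Wednesdays after the first → 10.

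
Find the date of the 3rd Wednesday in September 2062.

September 2062 begins on a Friday, so the first Wednesday is September 6 (5 days later).
The 3rd Wednesday is 2 weeks later: 6 + 14 = 20.

2062-09-20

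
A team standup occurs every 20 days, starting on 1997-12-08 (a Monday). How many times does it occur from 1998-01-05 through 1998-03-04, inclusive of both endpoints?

3

Occurrences land 20·i days after 1997-12-08 for i = 0, 1, 2, …
1998-01-05 is 28 days after the start; 28 ÷ 20 = 1 remainder 8; since the remainder is 8, round up to i = 2. First occurrence in the window: #3 on 1998-01-17 (2×20 = 40 days in).
1998-03-04 is 86 days after the start; 86 ÷ 20 = 4 remainder 6. Last occurrence in the window: #5 on 1998-02-26.
Occurrences #3 through #5: 3 in total.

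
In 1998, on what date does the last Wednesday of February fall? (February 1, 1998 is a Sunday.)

February 1998 begins on a Sunday, so the first Wednesday is February 4 (3 days later).
February 1998 has 28 days. Adding weeks: 4, 11, 18, 25 — the last one ≤ 28 is the 25th.

25 February 1998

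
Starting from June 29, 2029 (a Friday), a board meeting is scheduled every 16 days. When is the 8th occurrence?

October 19, 2029

The 8th occurrence is 7 intervals after the first: 7 × 16 = 112 days after June 29, 2029.
June has 30 days — 1 day to the end of June leaves 111.
July has 31 days (80 left).
August has 31 days (49 left).
September has 30 days (19 left).
19 days into October → October 19, 2029.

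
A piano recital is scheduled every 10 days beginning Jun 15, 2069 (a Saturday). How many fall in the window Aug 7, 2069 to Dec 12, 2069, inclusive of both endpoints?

Occurrences land 10·i days after Jun 15, 2069 for i = 0, 1, 2, …
Aug 7, 2069 is 53 days after the start; 53 ÷ 10 = 5 remainder 3; since the remainder is 3, round up to i = 6. First occurrence in the window: #7 on Aug 14, 2069 (6×10 = 60 days in).
Dec 12, 2069 is 180 days after the start; 180 ÷ 10 = 18 remainder 0. Last occurrence in the window: #19 on Dec 12, 2069.
Occurrences #7 through #19: 13 in total.

13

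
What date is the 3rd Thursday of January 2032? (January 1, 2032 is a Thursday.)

2032-01-15

January 2032 begins on a Thursday, so the first Thursday is January 1.
The 3rd Thursday is 2 weeks later: 1 + 14 = 15.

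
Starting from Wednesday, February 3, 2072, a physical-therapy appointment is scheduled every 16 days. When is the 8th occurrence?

The 8th occurrence is 7 intervals after the first: 7 × 16 = 112 days after February 3, 2072.
February has 29 days — 26 days to the end of February leaves 86.
March has 31 days (55 left).
April has 30 days (25 left).
25 days into May → May 25, 2072.

May 25, 2072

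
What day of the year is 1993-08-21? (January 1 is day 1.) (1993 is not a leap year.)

233

Days in months before August: 31 + 28 + 31 + 30 + 31 + 30 + 31 = 212.
Plus 21 days into August → day 233.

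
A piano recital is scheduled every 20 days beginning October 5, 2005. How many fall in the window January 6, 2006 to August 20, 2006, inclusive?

Occurrences land 20·i days after October 5, 2005 for i = 0, 1, 2, …
January 6, 2006 is 93 days after the start; 93 ÷ 20 = 4 remainder 13; since the remainder is 13, round up to i = 5. First occurrence in the window: #6 on January 13, 2006 (5×20 = 100 days in).
August 20, 2006 is 319 days after the start; 319 ÷ 20 = 15 remainder 19. Last occurrence in the window: #16 on August 1, 2006.
Occurrences #6 through #16: 11 in total.

11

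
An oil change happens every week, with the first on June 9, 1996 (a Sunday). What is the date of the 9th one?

The 9th occurrence is 8 intervals after the first: 8 × 7 = 56 days after June 9, 1996.
June has 30 days — 21 days to the end of June leaves 35.
July has 31 days (4 left).
4 days into August → August 4, 1996.

August 4, 1996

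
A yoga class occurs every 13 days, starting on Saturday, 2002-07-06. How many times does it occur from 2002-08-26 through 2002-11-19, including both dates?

Occurrences land 13·i days after 2002-07-06 for i = 0, 1, 2, …
2002-08-26 is 51 days after the start; 51 ÷ 13 = 3 remainder 12; since the remainder is 12, round up to i = 4. First occurrence in the window: #5 on 2002-08-27 (4×13 = 52 days in).
2002-11-19 is 136 days after the start; 136 ÷ 13 = 10 remainder 6. Last occurrence in the window: #11 on 2002-11-13.
Occurrences #5 through #11: 7 in total.

7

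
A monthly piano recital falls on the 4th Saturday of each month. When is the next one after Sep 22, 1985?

Sep 1985 starts on a Sunday; its first Saturday is the 7th, so the 4th Saturday is the 28th — Sep 28, 1985.
Sep 28, 1985 is after Sep 22, 1985, so that is the next one.

Sep 28, 1985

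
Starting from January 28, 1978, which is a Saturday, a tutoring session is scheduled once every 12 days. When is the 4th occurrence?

The 4th occurrence is 3 intervals after the first: 3 × 12 = 36 days after January 28, 1978.
January has 31 days — 3 days to the end of January leaves 33.
February has 28 days (5 left).
5 days into March → March 5, 1978.

March 5, 1978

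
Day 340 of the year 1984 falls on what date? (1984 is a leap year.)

Dec 5, 1984

Jan has 31 days (340 − 31 = 309 remain).
Feb has 29 days (309 − 29 = 280 remain).
Mar has 31 days (280 − 31 = 249 remain).
Apr has 30 days (249 − 30 = 219 remain).
May has 31 days (219 − 31 = 188 remain).
Jun has 30 days (188 − 30 = 158 remain).
Jul has 31 days (158 − 31 = 127 remain).
Aug has 31 days (127 − 31 = 96 remain).
Sep has 30 days (96 − 30 = 66 remain).
Oct has 31 days (66 − 31 = 35 remain).
Nov has 30 days (35 − 30 = 5 remain).
5 into Dec → Dec 5.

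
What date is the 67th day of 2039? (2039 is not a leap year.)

2039-03-08

January has 31 days (67 − 31 = 36 remain).
February has 28 days (36 − 28 = 8 remain).
8 into March → March 8.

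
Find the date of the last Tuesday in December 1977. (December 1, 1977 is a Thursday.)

1977-12-27

December 1977 begins on a Thursday, so the first Tuesday is December 6 (5 days later).
December 1977 has 31 days. Adding weeks: 6, 13, 20, 27 — the last one ≤ 31 is the 27th.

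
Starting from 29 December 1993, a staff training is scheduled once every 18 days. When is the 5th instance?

The 5th occurrence is 4 intervals after the first: 4 × 18 = 72 days after 29 December 1993.
December has 31 days — 2 days to the end of December leaves 70.
January has 31 days (39 left).
February has 28 days (11 left).
11 days into March → 11 March 1994.

11 March 1994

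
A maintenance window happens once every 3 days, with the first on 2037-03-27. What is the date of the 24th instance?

The 24th occurrence is 23 intervals after the first: 23 × 3 = 69 days after 2037-03-27.
March has 31 days — 4 days to the end of March leaves 65.
April has 30 days (35 left).
May has 31 days (4 left).
4 days into June → 2037-06-04.

2037-06-04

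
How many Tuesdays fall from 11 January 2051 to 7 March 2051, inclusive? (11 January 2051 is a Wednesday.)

8

11 January 2051 is a Wednesday; the first Tuesday on or after it is 17 January 2051 (6 days later).
From 17 January 2051 to 7 March 2051: 14 + 28 + 7 = 49 days (rest of January, February, March).
49 ÷ 7 = 7 full weeks with remainder 0, so 7 more Tuesdays after the first → 8.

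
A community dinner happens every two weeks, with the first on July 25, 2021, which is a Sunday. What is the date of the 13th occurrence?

The 13th occurrence is 12 intervals after the first: 12 × 14 = 168 days after July 25, 2021.
July has 31 days — 6 days to the end of July leaves 162.
August has 31 days (131 left).
September has 30 days (101 left).
October has 31 days (70 left).
November has 30 days (40 left).
December has 31 days (9 left).
9 days into January → January 9, 2022.

January 9, 2022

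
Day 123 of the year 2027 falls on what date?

January has 31 days (123 − 31 = 92 remain).
February has 28 days (92 − 28 = 64 remain).
March has 31 days (64 − 31 = 33 remain).
April has 30 days (33 − 30 = 3 remain).
3 into May → May 3.

May 3, 2027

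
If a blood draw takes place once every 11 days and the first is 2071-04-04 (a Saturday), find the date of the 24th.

2071-12-13

The 24th occurrence is 23 intervals after the first: 23 × 11 = 253 days after 2071-04-04.
April has 30 days — 26 days to the end of April leaves 227.
May has 31 days (196 left).
June has 30 days (166 left).
July has 31 days (135 left).
August has 31 days (104 left).
September has 30 days (74 left).
October has 31 days (43 left).
November has 30 days (13 left).
13 days into December → 2071-12-13.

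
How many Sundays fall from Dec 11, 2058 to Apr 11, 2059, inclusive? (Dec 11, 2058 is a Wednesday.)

Dec 11, 2058 is a Wednesday; the first Sunday on or after it is Dec 15, 2058 (4 days later).
From Dec 15, 2058 to Apr 11, 2059: 16 + 31 + 28 + 31 + 11 = 117 days (rest of Dec, Jan, Feb, Mar, Apr).
117 ÷ 7 = 16 full weeks with remainder 5, so 16 more Sundays after the first → 17.

17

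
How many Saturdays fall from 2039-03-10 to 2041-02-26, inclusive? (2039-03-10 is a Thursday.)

103

2039-03-10 is a Thursday; the first Saturday on or after it is 2039-03-12 (2 days later).
From 2039-03-12 to 2041-02-26: 294 + 366 + 57 = 717 days (rest of 2039, 2040, to 2041-02-26 in 2041).
717 ÷ 7 = 102 full weeks with remainder 3, so 102 more Saturdays after the first → 103.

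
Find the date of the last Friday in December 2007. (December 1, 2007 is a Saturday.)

December 2007 begins on a Saturday, so the first Friday is December 7 (6 days later).
December 2007 has 31 days. Adding weeks: 7, 14, 21, 28 — the last one ≤ 31 is the 28th.

December 28, 2007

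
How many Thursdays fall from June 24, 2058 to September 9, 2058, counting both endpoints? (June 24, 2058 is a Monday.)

June 24, 2058 is a Monday; the first Thursday on or after it is June 27, 2058 (3 days later).
From June 27, 2058 to September 9, 2058: 3 + 31 + 31 + 9 = 74 days (rest of June, July, August, September).
74 ÷ 7 = 10 full weeks with remainder 4, so 10 more Thursdays after the first → 11.

11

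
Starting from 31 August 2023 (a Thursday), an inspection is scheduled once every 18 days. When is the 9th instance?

The 9th occurrence is 8 intervals after the first: 8 × 18 = 144 days after 31 August 2023.
August has 31 days — 0 days to the end of August leaves 144.
September has 30 days (114 left).
October has 31 days (83 left).
November has 30 days (53 left).
December has 31 days (22 left).
22 days into January → 22 January 2024.

22 January 2024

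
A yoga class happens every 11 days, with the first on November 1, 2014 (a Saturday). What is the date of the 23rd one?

The 23rd occurrence is 22 intervals after the first: 22 × 11 = 242 days after November 1, 2014.
November has 30 days — 29 days to the end of November leaves 213.
December has 31 days (182 left).
January has 31 days (151 left).
February has 28 days (123 left).
March has 31 days (92 left).
April has 30 days (62 left).
May has 31 days (31 left).
June has 30 days (1 left).
1 day into July → July 1, 2015.

July 1, 2015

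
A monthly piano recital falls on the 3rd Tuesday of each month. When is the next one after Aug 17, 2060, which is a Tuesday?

Sep 21, 2060

Aug 2060 starts on a Sunday; its first Tuesday is the 3rd, so the 3rd Tuesday is the 17th — Aug 17, 2060.
That is not after Aug 17, 2060, so look at Sep 2060.
Sep 2060 starts on a Wednesday; its first Tuesday is the 7th, so the 3rd Tuesday is the 21st — Sep 21, 2060.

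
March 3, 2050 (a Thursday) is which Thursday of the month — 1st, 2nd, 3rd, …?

1st

Day 3 falls in week ⌈3/7⌉ of the month.
Days 1–7 hold the 1st Thursday, 8–14 the 2nd, 15–21 the 3rd, 22–28 the 4th, 29–31 the 5th.
3 is in the range for the 1st.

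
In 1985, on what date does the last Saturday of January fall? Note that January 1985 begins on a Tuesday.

26 January 1985

January 1985 begins on a Tuesday, so the first Saturday is January 5 (4 days later).
January 1985 has 31 days. Adding weeks: 5, 12, 19, 26 — the last one ≤ 31 is the 26th.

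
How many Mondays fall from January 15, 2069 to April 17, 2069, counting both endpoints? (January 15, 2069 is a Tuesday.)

13

January 15, 2069 is a Tuesday; the first Monday on or after it is January 21, 2069 (6 days later).
From January 21, 2069 to April 17, 2069: 10 + 28 + 31 + 17 = 86 days (rest of January, February, March, April).
86 ÷ 7 = 12 full weeks with remainder 2, so 12 more Mondays after the first → 13.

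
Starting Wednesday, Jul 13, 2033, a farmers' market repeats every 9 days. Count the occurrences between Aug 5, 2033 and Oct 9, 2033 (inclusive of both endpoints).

7

Occurrences land 9·i days after Jul 13, 2033 for i = 0, 1, 2, …
Aug 5, 2033 is 23 days after the start; 23 ÷ 9 = 2 remainder 5; since the remainder is 5, round up to i = 3. First occurrence in the window: #4 on Aug 9, 2033 (3×9 = 27 days in).
Oct 9, 2033 is 88 days after the start; 88 ÷ 9 = 9 remainder 7. Last occurrence in the window: #10 on Oct 2, 2033.
Occurrences #4 through #10: 7 in total.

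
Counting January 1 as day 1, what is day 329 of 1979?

1979-11-25

January has 31 days (329 − 31 = 298 remain).
February has 28 days (298 − 28 = 270 remain).
March has 31 days (270 − 31 = 239 remain).
April has 30 days (239 − 30 = 209 remain).
May has 31 days (209 − 31 = 178 remain).
June has 30 days (178 − 30 = 148 remain).
July has 31 days (148 − 31 = 117 remain).
August has 31 days (117 − 31 = 86 remain).
September has 30 days (86 − 30 = 56 remain).
October has 31 days (56 − 31 = 25 remain).
25 into November → November 25.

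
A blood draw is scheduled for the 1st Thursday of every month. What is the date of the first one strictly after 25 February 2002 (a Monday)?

7 March 2002

February 2002 starts on a Friday, so its 1st Thursday is 7 February 2002 (6 days in).
That is not after 25 February 2002, so look at March 2002.
March 2002 starts on a Friday, so its 1st Thursday is 7 March 2002 (6 days in).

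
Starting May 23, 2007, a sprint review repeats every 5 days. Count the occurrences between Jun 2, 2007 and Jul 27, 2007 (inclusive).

Occurrences land 5·i days after May 23, 2007 for i = 0, 1, 2, …
Jun 2, 2007 is 10 days after the start; 10 ÷ 5 = 2 remainder 0. First occurrence in the window: #3 on Jun 2, 2007 (2×5 = 10 days in).
Jul 27, 2007 is 65 days after the start; 65 ÷ 5 = 13 remainder 0. Last occurrence in the window: #14 on Jul 27, 2007.
Occurrences #3 through #14: 12 in total.

12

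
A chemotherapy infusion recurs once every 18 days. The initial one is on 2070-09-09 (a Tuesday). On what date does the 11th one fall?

The 11th occurrence is 10 intervals after the first: 10 × 18 = 180 days after 2070-09-09.
September has 30 days — 21 days to the end of September leaves 159.
October has 31 days (128 left).
November has 30 days (98 left).
December has 31 days (67 left).
January has 31 days (36 left).
February has 28 days (8 left).
8 days into March → 2071-03-08.

2071-03-08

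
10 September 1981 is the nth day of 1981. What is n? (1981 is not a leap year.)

253

Days in months before September: 31 + 28 + 31 + 30 + 31 + 30 + 31 + 31 = 243.
Plus 10 days into September → day 253.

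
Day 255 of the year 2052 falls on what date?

January has 31 days (255 − 31 = 224 remain).
February has 29 days (224 − 29 = 195 remain).
March has 31 days (195 − 31 = 164 remain).
April has 30 days (164 − 30 = 134 remain).
May has 31 days (134 − 31 = 103 remain).
June has 30 days (103 − 30 = 73 remain).
July has 31 days (73 − 31 = 42 remain).
August has 31 days (42 − 31 = 11 remain).
11 into September → September 11.

September 11, 2052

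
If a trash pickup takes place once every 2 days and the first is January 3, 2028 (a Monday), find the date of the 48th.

The 48th occurrence is 47 intervals after the first: 47 × 2 = 94 days after January 3, 2028.
January has 31 days — 28 days to the end of January leaves 66.
February has 29 days (37 left).
March has 31 days (6 left).
6 days into April → April 6, 2028.

April 6, 2028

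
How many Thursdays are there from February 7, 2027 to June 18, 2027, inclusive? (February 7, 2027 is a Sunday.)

February 7, 2027 is a Sunday; the first Thursday on or after it is February 11, 2027 (4 days later).
From February 11, 2027 to June 18, 2027: 17 + 31 + 30 + 31 + 18 = 127 days (rest of February, March, April, May, June).
127 ÷ 7 = 18 full weeks with remainder 1, so 18 more Thursdays after the first → 19.

19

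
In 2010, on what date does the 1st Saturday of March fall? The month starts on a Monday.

March 6, 2010

March 2010 begins on a Monday, so the first Saturday is March 6 (5 days later).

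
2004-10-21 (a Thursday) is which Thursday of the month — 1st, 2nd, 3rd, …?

Day 21 falls in week ⌈21/7⌉ of the month.
Days 1–7 hold the 1st Thursday, 8–14 the 2nd, 15–21 the 3rd, 22–28 the 4th, 29–31 the 5th.
21 is in the range for the 3rd.

3rd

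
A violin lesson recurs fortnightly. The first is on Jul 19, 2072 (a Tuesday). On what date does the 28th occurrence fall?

Aug 1, 2073

The 28th occurrence is 27 intervals after the first: 27 × 14 = 378 days after Jul 19, 2072.
Jul has 31 days — 12 days to the end of Jul leaves 366.
Aug has 31 days (335 left).
Sep has 30 days (305 left).
Oct has 31 days (274 left).
Nov has 30 days (244 left).
Dec has 31 days (213 left).
Jan has 31 days (182 left).
Feb has 28 days (154 left).
Mar has 31 days (123 left).
Apr has 30 days (93 left).
May has 31 days (62 left).
Jun has 30 days (32 left).
Jul has 31 days (1 left).
1 day into Aug → Aug 1, 2073.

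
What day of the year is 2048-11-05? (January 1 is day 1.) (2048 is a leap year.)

Days in months before November: 31 + 29 + 31 + 30 + 31 + 30 + 31 + 31 + 30 + 31 = 305.
Plus 5 days into November → day 310.

310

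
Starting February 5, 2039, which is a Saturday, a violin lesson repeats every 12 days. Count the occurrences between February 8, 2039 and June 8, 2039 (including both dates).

10

Occurrences land 12·i days after February 5, 2039 for i = 0, 1, 2, …
February 8, 2039 is 3 days after the start; 3 ÷ 12 = 0 remainder 3; since the remainder is 3, round up to i = 1. First occurrence in the window: #2 on February 17, 2039 (1×12 = 12 days in).
June 8, 2039 is 123 days after the start; 123 ÷ 12 = 10 remainder 3. Last occurrence in the window: #11 on June 5, 2039.
Occurrences #2 through #11: 10 in total.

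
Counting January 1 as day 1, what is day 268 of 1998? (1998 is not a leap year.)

1998-09-25

January has 31 days (268 − 31 = 237 remain).
February has 28 days (237 − 28 = 209 remain).
March has 31 days (209 − 31 = 178 remain).
April has 30 days (178 − 30 = 148 remain).
May has 31 days (148 − 31 = 117 remain).
June has 30 days (117 − 30 = 87 remain).
July has 31 days (87 − 31 = 56 remain).
August has 31 days (56 − 31 = 25 remain).
25 into September → September 25.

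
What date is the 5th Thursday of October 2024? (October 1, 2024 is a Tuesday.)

2024-10-31

October 2024 begins on a Tuesday, so the first Thursday is October 3 (2 days later).
The 5th Thursday is 4 weeks later: 3 + 28 = 31.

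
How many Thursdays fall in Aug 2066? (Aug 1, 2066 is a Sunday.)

Aug 1, 2066 is a Sunday; the first Thursday on or after it is Aug 5, 2066 (4 days later).
From Aug 5, 2066 to Aug 31, 2066 is 31 − 5 = 26 days.
26 ÷ 7 = 3 full weeks with remainder 5, so 3 more Thursdays after the first → 4.

4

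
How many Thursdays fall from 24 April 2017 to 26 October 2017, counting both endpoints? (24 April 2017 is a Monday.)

24 April 2017 is a Monday; the first Thursday on or after it is 27 April 2017 (3 days later).
From 27 April 2017 to 26 October 2017: 3 + 31 + 30 + 31 + 31 + 30 + 26 = 182 days (rest of April, May, June, July, August, September, October).
182 ÷ 7 = 26 full weeks with remainder 0, so 26 more Thursdays after the first → 27.

27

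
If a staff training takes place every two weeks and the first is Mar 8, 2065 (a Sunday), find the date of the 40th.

The 40th occurrence is 39 intervals after the first: 39 × 14 = 546 days after Mar 8, 2065.
Mar has 31 days — 23 days to the end of Mar leaves 523.
From end of Mar to end of 2065 is 275 days (248 left).
Jan has 31 days (217 left).
Feb has 28 days (189 left).
Mar has 31 days (158 left).
Apr has 30 days (128 left).
May has 31 days (97 left).
Jun has 30 days (67 left).
Jul has 31 days (36 left).
Aug has 31 days (5 left).
5 days into Sep → Sep 5, 2066.

Sep 5, 2066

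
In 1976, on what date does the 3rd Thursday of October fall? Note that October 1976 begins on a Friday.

October 1976 begins on a Friday, so the first Thursday is October 7 (6 days later).
The 3rd Thursday is 2 weeks later: 7 + 14 = 21.

21 October 1976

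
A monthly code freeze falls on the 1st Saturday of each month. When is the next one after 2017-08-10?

August 2017 starts on a Tuesday, so its 1st Saturday is 2017-08-05 (4 days in).
That is not after 2017-08-10, so look at September 2017.
September 2017 starts on a Friday, so its 1st Saturday is 2017-09-02 (1 day in).

2017-09-02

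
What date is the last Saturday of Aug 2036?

Aug 30, 2036

The first Saturday of Aug 2036 is Aug 2.
Aug 2036 has 31 days. Adding weeks: 2, 9, 16, 23, 30 — the last one ≤ 31 is the 30th.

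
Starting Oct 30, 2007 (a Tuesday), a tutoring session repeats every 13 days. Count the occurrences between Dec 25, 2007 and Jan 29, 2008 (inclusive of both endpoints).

Occurrences land 13·i days after Oct 30, 2007 for i = 0, 1, 2, …
Dec 25, 2007 is 56 days after the start; 56 ÷ 13 = 4 remainder 4; since the remainder is 4, round up to i = 5. First occurrence in the window: #6 on Jan 3, 2008 (5×13 = 65 days in).
Jan 29, 2008 is 91 days after the start; 91 ÷ 13 = 7 remainder 0. Last occurrence in the window: #8 on Jan 29, 2008.
Occurrences #6 through #8: 3 in total.

3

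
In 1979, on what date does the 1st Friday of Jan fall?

Jan 1979 begins on a Monday, so the first Friday is Jan 5 (4 days later).

Jan 5, 1979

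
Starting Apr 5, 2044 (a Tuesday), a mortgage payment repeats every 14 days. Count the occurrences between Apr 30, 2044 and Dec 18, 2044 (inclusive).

17

Occurrences land 14·i days after Apr 5, 2044 for i = 0, 1, 2, …
Apr 30, 2044 is 25 days after the start; 25 ÷ 14 = 1 remainder 11; since the remainder is 11, round up to i = 2. First occurrence in the window: #3 on May 3, 2044 (2×14 = 28 days in).
Dec 18, 2044 is 257 days after the start; 257 ÷ 14 = 18 remainder 5. Last occurrence in the window: #19 on Dec 13, 2044.
Occurrences #3 through #19: 17 in total.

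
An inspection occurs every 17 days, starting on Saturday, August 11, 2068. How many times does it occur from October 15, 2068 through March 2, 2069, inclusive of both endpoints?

Occurrences land 17·i days after August 11, 2068 for i = 0, 1, 2, …
October 15, 2068 is 65 days after the start; 65 ÷ 17 = 3 remainder 14; since the remainder is 14, round up to i = 4. First occurrence in the window: #5 on October 18, 2068 (4×17 = 68 days in).
March 2, 2069 is 203 days after the start; 203 ÷ 17 = 11 remainder 16. Last occurrence in the window: #12 on February 14, 2069.
Occurrences #5 through #12: 8 in total.

8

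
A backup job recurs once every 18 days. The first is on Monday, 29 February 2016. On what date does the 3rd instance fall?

The 3rd occurrence is 2 intervals after the first: 2 × 18 = 36 days after 29 February 2016.
February has 29 days — 0 days to the end of February leaves 36.
March has 31 days (5 left).
5 days into April → 5 April 2016.

5 April 2016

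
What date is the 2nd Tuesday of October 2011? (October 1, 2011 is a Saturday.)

October 2011 begins on a Saturday, so the first Tuesday is October 4 (3 days later).
The 2nd Tuesday is 1 weeks later: 4 + 7 = 11.

11 October 2011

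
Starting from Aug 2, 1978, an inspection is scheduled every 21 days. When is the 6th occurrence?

Nov 15, 1978

The 6th occurrence is 5 intervals after the first: 5 × 21 = 105 days after Aug 2, 1978.
Aug has 31 days — 29 days to the end of Aug leaves 76.
Sep has 30 days (46 left).
Oct has 31 days (15 left).
15 days into Nov → Nov 15, 1978.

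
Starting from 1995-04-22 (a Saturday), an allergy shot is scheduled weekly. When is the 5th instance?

1995-05-20

The 5th occurrence is 4 intervals after the first: 4 × 7 = 28 days after 1995-04-22.
April has 30 days — 8 days to the end of April leaves 20.
20 days into May → 1995-05-20.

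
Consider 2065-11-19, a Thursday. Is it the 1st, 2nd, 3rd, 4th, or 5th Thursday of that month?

3rd

Day 19 falls in week ⌈19/7⌉ of the month.
Days 1–7 hold the 1st Thursday, 8–14 the 2nd, 15–21 the 3rd, 22–28 the 4th, 29–31 the 5th.
19 is in the range for the 3rd.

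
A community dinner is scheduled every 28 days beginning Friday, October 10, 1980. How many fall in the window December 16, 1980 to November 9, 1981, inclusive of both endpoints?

Occurrences land 28·i days after October 10, 1980 for i = 0, 1, 2, …
December 16, 1980 is 67 days after the start; 67 ÷ 28 = 2 remainder 11; since the remainder is 11, round up to i = 3. First occurrence in the window: #4 on January 2, 1981 (3×28 = 84 days in).
November 9, 1981 is 395 days after the start; 395 ÷ 28 = 14 remainder 3. Last occurrence in the window: #15 on November 6, 1981.
Occurrences #4 through #15: 12 in total.

12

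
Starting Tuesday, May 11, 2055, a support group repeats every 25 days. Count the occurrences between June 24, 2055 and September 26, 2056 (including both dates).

Occurrences land 25·i days after May 11, 2055 for i = 0, 1, 2, …
June 24, 2055 is 44 days after the start; 44 ÷ 25 = 1 remainder 19; since the remainder is 19, round up to i = 2. First occurrence in the window: #3 on June 30, 2055 (2×25 = 50 days in).
September 26, 2056 is 504 days after the start; 504 ÷ 25 = 20 remainder 4. Last occurrence in the window: #21 on September 22, 2056.
Occurrences #3 through #21: 19 in total.

19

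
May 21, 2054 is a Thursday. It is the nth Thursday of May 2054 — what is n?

3rd

Day 21 falls in week ⌈21/7⌉ of the month.
Days 1–7 hold the 1st Thursday, 8–14 the 2nd, 15–21 the 3rd, 22–28 the 4th, 29–31 the 5th.
21 is in the range for the 3rd.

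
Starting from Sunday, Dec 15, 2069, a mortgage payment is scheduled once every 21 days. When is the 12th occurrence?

Aug 3, 2070

The 12th occurrence is 11 intervals after the first: 11 × 21 = 231 days after Dec 15, 2069.
Dec has 31 days — 16 days to the end of Dec leaves 215.
Jan has 31 days (184 left).
Feb has 28 days (156 left).
Mar has 31 days (125 left).
Apr has 30 days (95 left).
May has 31 days (64 left).
Jun has 30 days (34 left).
Jul has 31 days (3 left).
3 days into Aug → Aug 3, 2070.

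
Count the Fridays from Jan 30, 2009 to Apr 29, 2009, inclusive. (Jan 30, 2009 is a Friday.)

13

Jan 30, 2009 is a Friday; the first Friday on or after it is Jan 30, 2009.
From Jan 30, 2009 to Apr 29, 2009: 1 + 28 + 31 + 29 = 89 days (rest of Jan, Feb, Mar, Apr).
89 ÷ 7 = 12 full weeks with remainder 5, so 12 more Fridays after the first → 13.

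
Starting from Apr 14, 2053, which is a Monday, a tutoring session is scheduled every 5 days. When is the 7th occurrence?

The 7th occurrence is 6 intervals after the first: 6 × 5 = 30 days after Apr 14, 2053.
Apr has 30 days — 16 days to the end of Apr leaves 14.
14 days into May → May 14, 2053.

May 14, 2053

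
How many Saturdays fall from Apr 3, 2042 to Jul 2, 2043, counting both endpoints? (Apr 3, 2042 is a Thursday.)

Apr 3, 2042 is a Thursday; the first Saturday on or after it is Apr 5, 2042 (2 days later).
From Apr 5, 2042 to Jul 2, 2043: 270 + 183 = 453 days (rest of 2042, to Jul 2, 2043 in 2043).
453 ÷ 7 = 64 full weeks with remainder 5, so 64 more Saturdays after the first → 65.

65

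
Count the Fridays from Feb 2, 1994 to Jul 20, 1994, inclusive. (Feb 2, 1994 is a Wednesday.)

Feb 2, 1994 is a Wednesday; the first Friday on or after it is Feb 4, 1994 (2 days later).
From Feb 4, 1994 to Jul 20, 1994: 24 + 31 + 30 + 31 + 30 + 20 = 166 days (rest of Feb, Mar, Apr, May, Jun, Jul).
166 ÷ 7 = 23 full weeks with remainder 5, so 23 more Fridays after the first → 24.

24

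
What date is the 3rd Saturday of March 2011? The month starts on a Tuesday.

March 2011 begins on a Tuesday, so the first Saturday is March 5 (4 days later).
The 3rd Saturday is 2 weeks later: 5 + 14 = 19.

March 19, 2011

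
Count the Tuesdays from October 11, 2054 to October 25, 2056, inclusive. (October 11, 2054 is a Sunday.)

107

October 11, 2054 is a Sunday; the first Tuesday on or after it is October 13, 2054 (2 days later).
From October 13, 2054 to October 25, 2056: 79 + 365 + 299 = 743 days (rest of 2054, 2055, to October 25, 2056 in 2056).
743 ÷ 7 = 106 full weeks with remainder 1, so 106 more Tuesdays after the first → 107.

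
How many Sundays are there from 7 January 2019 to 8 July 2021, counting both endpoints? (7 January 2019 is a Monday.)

130

7 January 2019 is a Monday; the first Sunday on or after it is 13 January 2019 (6 days later).
From 13 January 2019 to 8 July 2021: 352 + 366 + 189 = 907 days (rest of 2019, 2020, to 8 July 2021 in 2021).
907 ÷ 7 = 129 full weeks with remainder 4, so 129 more Sundays after the first → 130.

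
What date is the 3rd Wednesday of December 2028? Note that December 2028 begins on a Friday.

December 2028 begins on a Friday, so the first Wednesday is December 6 (5 days later).
The 3rd Wednesday is 2 weeks later: 6 + 14 = 20.

2028-12-20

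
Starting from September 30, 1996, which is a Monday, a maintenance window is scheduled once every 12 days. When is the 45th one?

March 12, 1998

The 45th occurrence is 44 intervals after the first: 44 × 12 = 528 days after September 30, 1996.
September has 30 days — 0 days to the end of September leaves 528.
From end of September to end of 1996 is 92 days (436 left).
1997 has 365 days (71 left).
January has 31 days (40 left).
February has 28 days (12 left).
12 days into March → March 12, 1998.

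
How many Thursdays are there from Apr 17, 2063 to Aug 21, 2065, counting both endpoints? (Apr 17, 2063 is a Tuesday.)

123

Apr 17, 2063 is a Tuesday; the first Thursday on or after it is Apr 19, 2063 (2 days later).
From Apr 19, 2063 to Aug 21, 2065: 256 + 366 + 233 = 855 days (rest of 2063, 2064, to Aug 21, 2065 in 2065).
855 ÷ 7 = 122 full weeks with remainder 1, so 122 more Thursdays after the first → 123.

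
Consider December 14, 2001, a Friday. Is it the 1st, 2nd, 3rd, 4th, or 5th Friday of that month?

2nd

Day 14 falls in week ⌈14/7⌉ of the month.
Days 1–7 hold the 1st Friday, 8–14 the 2nd, 15–21 the 3rd, 22–28 the 4th, 29–31 the 5th.
14 is in the range for the 2nd.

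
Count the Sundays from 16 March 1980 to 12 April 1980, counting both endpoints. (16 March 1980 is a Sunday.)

4

16 March 1980 is a Sunday; the first Sunday on or after it is 16 March 1980.
From 16 March 1980 to 12 April 1980: 15 + 12 = 27 days (rest of March, April).
27 ÷ 7 = 3 full weeks with remainder 6, so 3 more Sundays after the first → 4.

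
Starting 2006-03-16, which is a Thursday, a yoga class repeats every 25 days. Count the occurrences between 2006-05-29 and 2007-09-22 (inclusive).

20

Occurrences land 25·i days after 2006-03-16 for i = 0, 1, 2, …
2006-05-29 is 74 days after the start; 74 ÷ 25 = 2 remainder 24; since the remainder is 24, round up to i = 3. First occurrence in the window: #4 on 2006-05-30 (3×25 = 75 days in).
2007-09-22 is 555 days after the start; 555 ÷ 25 = 22 remainder 5. Last occurrence in the window: #23 on 2007-09-17.
Occurrences #4 through #23: 20 in total.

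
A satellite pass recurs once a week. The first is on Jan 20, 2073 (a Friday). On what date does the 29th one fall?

The 29th occurrence is 28 intervals after the first: 28 × 7 = 196 days after Jan 20, 2073.
Jan has 31 days — 11 days to the end of Jan leaves 185.
Feb has 28 days (157 left).
Mar has 31 days (126 left).
Apr has 30 days (96 left).
May has 31 days (65 left).
Jun has 30 days (35 left).
Jul has 31 days (4 left).
4 days into Aug → Aug 4, 2073.

Aug 4, 2073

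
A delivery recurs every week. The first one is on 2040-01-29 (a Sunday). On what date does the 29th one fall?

The 29th occurrence is 28 intervals after the first: 28 × 7 = 196 days after 2040-01-29.
January has 31 days — 2 days to the end of January leaves 194.
February has 29 days (165 left).
March has 31 days (134 left).
April has 30 days (104 left).
May has 31 days (73 left).
June has 30 days (43 left).
July has 31 days (12 left).
12 days into August → 2040-08-12.

2040-08-12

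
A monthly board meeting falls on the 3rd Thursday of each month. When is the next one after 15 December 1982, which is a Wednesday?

16 December 1982

December 1982 starts on a Wednesday; its first Thursday is the 2nd, so the 3rd Thursday is the 16th — 16 December 1982.
16 December 1982 is after 15 December 1982, so that is the next one.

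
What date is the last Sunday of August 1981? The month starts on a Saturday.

1981-08-30

August 1981 begins on a Saturday, so the first Sunday is August 2 (1 day later).
August 1981 has 31 days. Adding weeks: 2, 9, 16, 23, 30 — the last one ≤ 31 is the 30th.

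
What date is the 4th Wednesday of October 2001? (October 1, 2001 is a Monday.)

October 24, 2001

October 2001 begins on a Monday, so the first Wednesday is October 3 (2 days later).
The 4th Wednesday is 3 weeks later: 3 + 21 = 24.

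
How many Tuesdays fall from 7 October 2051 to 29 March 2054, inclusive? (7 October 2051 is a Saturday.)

129

7 October 2051 is a Saturday; the first Tuesday on or after it is 10 October 2051 (3 days later).
From 10 October 2051 to 29 March 2054: 82 + 366 + 365 + 88 = 901 days (rest of 2051, 2052, 2053, to 29 March 2054 in 2054).
901 ÷ 7 = 128 full weeks with remainder 5, so 128 more Tuesdays after the first → 129.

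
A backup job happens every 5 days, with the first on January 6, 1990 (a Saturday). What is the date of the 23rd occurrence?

The 23rd occurrence is 22 intervals after the first: 22 × 5 = 110 days after January 6, 1990.
January has 31 days — 25 days to the end of January leaves 85.
February has 28 days (57 left).
March has 31 days (26 left).
26 days into April → April 26, 1990.

April 26, 1990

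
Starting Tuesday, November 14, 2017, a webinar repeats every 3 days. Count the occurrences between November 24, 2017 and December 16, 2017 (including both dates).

Occurrences land 3·i days after November 14, 2017 for i = 0, 1, 2, …
November 24, 2017 is 10 days after the start; 10 ÷ 3 = 3 remainder 1; since the remainder is 1, round up to i = 4. First occurrence in the window: #5 on November 26, 2017 (4×3 = 12 days in).
December 16, 2017 is 32 days after the start; 32 ÷ 3 = 10 remainder 2. Last occurrence in the window: #11 on December 14, 2017.
Occurrences #5 through #11: 7 in total.

7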